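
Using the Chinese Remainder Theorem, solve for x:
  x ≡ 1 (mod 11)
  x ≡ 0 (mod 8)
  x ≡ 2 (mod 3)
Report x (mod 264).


Moduli 11, 8, 3 are pairwise coprime; by CRT there is a unique solution modulo M = 11 · 8 · 3 = 264.
Solve pairwise, accumulating the modulus:
  Start with x ≡ 1 (mod 11).
  Combine with x ≡ 0 (mod 8): since gcd(11, 8) = 1, we get a unique residue mod 88.
    Write x = 1 + 11·t and substitute into x ≡ 0 (mod 8): 11·t ≡ 0 − 1 = -1 (mod 8).
    Reduce coefficients mod 8: 3·t ≡ 7 (mod 8).
    The inverse of 3 mod 8 is 3 (since 3·3 = 9 = 1·8 + 1), so t ≡ 3·7 = 21 ≡ 5 (mod 8).
    Then x = 1 + 11·5 = 56, valid modulo lcm(11, 8) = 88: x ≡ 56 (mod 88).
  Combine with x ≡ 2 (mod 3): since gcd(88, 3) = 1, we get a unique residue mod 264.
    Write x = 56 + 88·t and substitute into x ≡ 2 (mod 3): 88·t ≡ 2 − 56 = -54 (mod 3).
    Reduce coefficients mod 3: 1·t ≡ 0 (mod 3).
    So t ≡ 0 (mod 3).
    Then x = 56 + 88·0 = 56, valid modulo lcm(88, 3) = 264: x ≡ 56 (mod 264).
Verify: 56 mod 11 = 1 ✓, 56 mod 8 = 0 ✓, 56 mod 3 = 2 ✓.

x ≡ 56 (mod 264).


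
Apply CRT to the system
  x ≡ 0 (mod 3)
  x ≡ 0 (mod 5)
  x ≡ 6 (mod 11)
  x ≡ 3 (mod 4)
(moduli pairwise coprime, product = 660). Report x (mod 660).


Product of moduli M = 3 · 5 · 11 · 4 = 660.
Merge one congruence at a time:
  Start: x ≡ 0 (mod 3).
  Combine with x ≡ 0 (mod 5); new modulus lcm = 15.
    Write x = 0 + 3·t and substitute into x ≡ 0 (mod 5): 3·t ≡ 0 − 0 = 0 (mod 5).
    The inverse of 3 mod 5 is 2 (since 3·2 = 6 = 1·5 + 1), so t ≡ 2·0 = 0 ≡ 0 (mod 5).
    Then x = 0 + 3·0 = 0, valid modulo lcm(3, 5) = 15: x ≡ 0 (mod 15).
  Combine with x ≡ 6 (mod 11); new modulus lcm = 165.
    Write x = 0 + 15·t and substitute into x ≡ 6 (mod 11): 15·t ≡ 6 − 0 = 6 (mod 11).
    Reduce coefficients mod 11: 4·t ≡ 6 (mod 11).
    The inverse of 4 mod 11 is 3 (since 4·3 = 12 = 1·11 + 1), so t ≡ 3·6 = 18 ≡ 7 (mod 11).
    Then x = 0 + 15·7 = 105, valid modulo lcm(15, 11) = 165: x ≡ 105 (mod 165).
  Combine with x ≡ 3 (mod 4); new modulus lcm = 660.
    Write x = 105 + 165·t and substitute into x ≡ 3 (mod 4): 165·t ≡ 3 − 105 = -102 (mod 4).
    Reduce coefficients mod 4: 1·t ≡ 2 (mod 4).
    So t ≡ 2 (mod 4).
    Then x = 105 + 165·2 = 435, valid modulo lcm(165, 4) = 660: x ≡ 435 (mod 660).
Verify against each original: 435 mod 3 = 0, 435 mod 5 = 0, 435 mod 11 = 6, 435 mod 4 = 3.

x ≡ 435 (mod 660).


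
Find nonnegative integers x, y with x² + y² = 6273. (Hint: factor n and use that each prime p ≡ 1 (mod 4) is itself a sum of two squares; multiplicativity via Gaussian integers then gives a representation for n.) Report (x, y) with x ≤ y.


Step 1: Factor n = 6273 = 3^2 · 17 · 41.
Step 2: Check the mod-4 condition on each prime factor: 3 ≡ 3 (mod 4), exponent 2 (must be even); 17 ≡ 1 (mod 4), exponent 1; 41 ≡ 1 (mod 4), exponent 1.
All primes ≡ 3 (mod 4) appear to even exponent (or don't appear), so by the two-squares theorem n IS expressible as a sum of two squares.
Step 3: Build a representation. Group n = k² · m with k = 3 and m = 17 · 41 = 697 (a product of primes ≡ 1 (mod 4)); a representation of m scales to one of n via (k·x)² + (k·y)² = k²(x² + y²). Each prime p ≡ 1 (mod 4) is itself a sum of two squares; find a² by testing p − a² for a perfect square:
  17: 17 − 1² = 16 = 4² ⇒ 17 = 1² + 4².
  41: 41 − 1² = 40, 41 − 2² = 37, 41 − 3² = 32, 41 − 4² = 25 = 5² ⇒ 41 = 4² + 5².
  Combine using the Brahmagupta–Fibonacci identity (a² + b²)(c² + d²) = (ac − bd)² + (ad + bc)² = (ac + bd)² + (ad − bc)²:
  17 · 41 = 697: from (1² + 4²)(4² + 5²), take (1·4 − 4·5, 1·5 + 4·4) = (4 − 20, 5 + 16) = (-16, 21); dropping signs (only squares matter) gives (16, 21); check 16² + 21² = 256 + 441 = 697 ✓.
  Scale by k = 3: (3·16, 3·21) = (48, 63).
Step 4: Order so x ≤ y and verify: 48² + 63² = 2304 + 3969 = 6273 = n. ✓

n = 6273 = 48² + 63² (one valid representation with x ≤ y).


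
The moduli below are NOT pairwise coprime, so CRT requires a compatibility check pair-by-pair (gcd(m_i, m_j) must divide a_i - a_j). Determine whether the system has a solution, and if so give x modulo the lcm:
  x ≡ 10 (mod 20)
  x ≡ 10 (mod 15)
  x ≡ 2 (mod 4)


Moduli 20, 15, 4 are not pairwise coprime, so CRT works modulo lcm(m_i) when all pairwise compatibility conditions hold.
Pairwise compatibility: gcd(m_i, m_j) must divide a_i - a_j for every pair.
Merge one congruence at a time:
  Start: x ≡ 10 (mod 20).
  Combine with x ≡ 10 (mod 15): gcd(20, 15) = 5; 10 - 10 = 0, which IS divisible by 5, so compatible.
    Write x = 10 + 20·t and substitute into x ≡ 10 (mod 15): 20·t ≡ 10 − 10 = 0 (mod 15).
    Divide the congruence (and modulus) by g = 5: 4·t ≡ 0 (mod 3).
    Reduce coefficients mod 3: 1·t ≡ 0 (mod 3).
    So t ≡ 0 (mod 3).
    Then x = 10 + 20·0 = 10, valid modulo lcm(20, 15) = 60: x ≡ 10 (mod 60).
  Combine with x ≡ 2 (mod 4): gcd(60, 4) = 4; 2 - 10 = -8, which IS divisible by 4, so compatible.
    Write x = 10 + 60·t and substitute into x ≡ 2 (mod 4): 60·t ≡ 2 − 10 = -8 (mod 4).
    Divide the congruence (and modulus) by g = 4: 15·t ≡ -2 (mod 1).
    Modulo 1 every t works; take t = 0.
    Then x = 10 + 60·0 = 10, valid modulo lcm(60, 4) = 60: x ≡ 10 (mod 60).
Verify: 10 mod 20 = 10, 10 mod 15 = 10, 10 mod 4 = 2.

x ≡ 10 (mod 60).


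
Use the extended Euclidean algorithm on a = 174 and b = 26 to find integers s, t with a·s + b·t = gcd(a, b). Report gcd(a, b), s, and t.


Euclidean algorithm on (174, 26) — divide until remainder is 0:
  174 = 6 · 26 + 18
  26 = 1 · 18 + 8
  18 = 2 · 8 + 2
  8 = 4 · 2 + 0
gcd(174, 26) = 2.
Track Bezout coefficients alongside the remainders: start with r₀ = 174 = a·1 + b·0 (s = 1, t = 0) and r₁ = 26 = a·0 + b·1 (s = 0, t = 1); each new remainder r_{k+1} = r_{k-1} − q_k·r_k inherits s_{k+1} = s_{k-1} − q_k·s_k, t_{k+1} = t_{k-1} − q_k·t_k, so r_k = a·s_k + b·t_k at every step:
  q = 6: r = 18, s = 1 − 6·0 = 1, t = 0 − 6·1 = -6  (check: 174·1 + 26·(-6) = 18)
  q = 1: r = 8, s = 0 − 1·1 = -1, t = 1 − 1·(-6) = 7  (check: 174·(-1) + 26·7 = 8)
  q = 2: r = 2, s = 1 − 2·(-1) = 3, t = -6 − 2·7 = -20  (check: 174·3 + 26·(-20) = 2)
The row with r = 2 (the gcd) gives the Bezout coefficients s = 3, t = -20.
Result: 174 · (3) + 26 · (-20) = 2.

gcd(174, 26) = 2; s = 3, t = -20 (check: 174·3 + 26·(-20) = 2).


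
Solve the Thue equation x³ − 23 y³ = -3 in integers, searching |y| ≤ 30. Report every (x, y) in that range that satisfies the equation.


The equation is x³ - 23y³ = -3. For fixed y, x³ = 23·y³ − 3, so a solution requires the RHS to be a perfect cube.
Strategy: iterate y from -30 to 30, compute RHS = 23·y³ − 3, and check whether it is a (positive or negative) perfect cube.
Check small values of y:
  y = 0: RHS = -3 is not a perfect cube.
  y = 1: RHS = 20 is not a perfect cube.
  y = -1: RHS = -26 is not a perfect cube.
  y = 2: RHS = 181 is not a perfect cube.
  y = -2: RHS = -187 is not a perfect cube.
  y = 3: RHS = 618 is not a perfect cube.
  y = -3: RHS = -624 is not a perfect cube.
Continuing the search up to |y| = 30 finds no solutions either.
No (x, y) in the scanned range satisfies the equation.

No integer solutions with |y| ≤ 30.


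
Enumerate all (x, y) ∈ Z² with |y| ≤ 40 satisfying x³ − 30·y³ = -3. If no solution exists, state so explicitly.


The equation is x³ - 30y³ = -3. For fixed y, x³ = 30·y³ − 3, so a solution requires the RHS to be a perfect cube.
Strategy: iterate y from -40 to 40, compute RHS = 30·y³ − 3, and check whether it is a (positive or negative) perfect cube.
Check small values of y:
  y = 0: RHS = -3 is not a perfect cube.
  y = 1: RHS = 27 = (3)³ ⇒ x = 3 works.
  y = -1: RHS = -33 is not a perfect cube.
  y = 2: RHS = 237 is not a perfect cube.
  y = -2: RHS = -243 is not a perfect cube.
  y = 3: RHS = 807 is not a perfect cube.
  y = -3: RHS = -813 is not a perfect cube.
Continuing the search up to |y| = 40 finds no further solutions beyond those listed.
Collected solutions: (3, 1).

Solutions (with |y| ≤ 40): (3, 1).


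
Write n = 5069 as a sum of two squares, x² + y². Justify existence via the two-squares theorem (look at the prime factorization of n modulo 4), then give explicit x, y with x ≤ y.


Step 1: Factor n = 5069 = 37 · 137.
Step 2: Check the mod-4 condition on each prime factor: 37 ≡ 1 (mod 4), exponent 1; 137 ≡ 1 (mod 4), exponent 1.
All primes ≡ 3 (mod 4) appear to even exponent (or don't appear), so by the two-squares theorem n IS expressible as a sum of two squares.
Step 3: Build a representation. Here n = 37 · 137 is a product of primes ≡ 1 (mod 4). Each prime p ≡ 1 (mod 4) is itself a sum of two squares; find a² by testing p − a² for a perfect square:
  37: 37 − 1² = 36 = 6² ⇒ 37 = 1² + 6².
  137: 137 − 1² = 136, 137 − 2² = 133, 137 − 3² = 128, 137 − 4² = 121 = 11² ⇒ 137 = 4² + 11².
  Combine using the Brahmagupta–Fibonacci identity (a² + b²)(c² + d²) = (ac − bd)² + (ad + bc)² = (ac + bd)² + (ad − bc)²:
  37 · 137 = 5069: from (1² + 6²)(4² + 11²), take (1·4 − 6·11, 1·11 + 6·4) = (4 − 66, 11 + 24) = (-62, 35); dropping signs (only squares matter) gives (62, 35); check 62² + 35² = 3844 + 1225 = 5069 ✓.
Step 4: Order so x ≤ y and verify: 35² + 62² = 1225 + 3844 = 5069 = n. ✓

n = 5069 = 35² + 62² (one valid representation with x ≤ y).


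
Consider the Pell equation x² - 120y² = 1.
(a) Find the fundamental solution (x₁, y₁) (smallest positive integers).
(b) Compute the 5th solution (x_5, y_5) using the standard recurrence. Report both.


Step 1: Find the fundamental solution (x₁, y₁) of x² - 120y² = 1.
  Expand √120 as a continued fraction. a₀ = ⌊√120⌋ = 10; iterate m_{k+1} = d_k·a_k − m_k, d_{k+1} = (120 − m_{k+1}²)/d_k, a_{k+1} = ⌊(a₀ + m_{k+1})/d_{k+1}⌋ (starting m₀ = 0, d₀ = 1), with convergents p_k = a_k·p_{k-1} + p_{k-2}, q_k = a_k·q_{k-1} + q_{k-2} (p₋₁ = 1, q₋₁ = 0):
  k = 0: a₀ = 10; p₀/q₀ = 10/1; p₀² − 120·q₀² = 100 − 120 = -20.
  k = 1: m = 10, d = 20, a = ⌊(10 + 10)/20⌋ = 1; p/q = (1·10 + 1)/(1·1 + 0) = 11/1; p² − 120·q² = 121 − 120 = 1.
  The first convergent with p² − 120·q² = 1 gives the fundamental solution (x₁, y₁) = (11, 1).
Step 2: Apply the recurrence (x_{n+1}, y_{n+1}) = (x₁x_n + 120y₁y_n, x₁y_n + y₁x_n) repeatedly.
  From (x_1, y_1) = (11, 1): x_2 = 11·11 + 120·1·1 = 241; y_2 = 11·1 + 1·11 = 22.
  From (x_2, y_2) = (241, 22): x_3 = 11·241 + 120·1·22 = 5291; y_3 = 11·22 + 1·241 = 483.
  From (x_3, y_3) = (5291, 483): x_4 = 11·5291 + 120·1·483 = 116161; y_4 = 11·483 + 1·5291 = 10604.
  From (x_4, y_4) = (116161, 10604): x_5 = 11·116161 + 120·1·10604 = 2550251; y_5 = 11·10604 + 1·116161 = 232805.
Step 3: Verify x_5² - 120·y_5² = 6503780163001 - 6503780163000 = 1 (should be 1). ✓

(x_1, y_1) = (11, 1); (x_5, y_5) = (2550251, 232805).


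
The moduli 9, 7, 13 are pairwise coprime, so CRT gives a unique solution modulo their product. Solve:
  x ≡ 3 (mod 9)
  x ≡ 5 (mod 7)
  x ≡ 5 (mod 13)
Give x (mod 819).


Moduli 9, 7, 13 are pairwise coprime; by CRT there is a unique solution modulo M = 9 · 7 · 13 = 819.
Solve pairwise, accumulating the modulus:
  Start with x ≡ 3 (mod 9).
  Combine with x ≡ 5 (mod 7): since gcd(9, 7) = 1, we get a unique residue mod 63.
    Write x = 3 + 9·t and substitute into x ≡ 5 (mod 7): 9·t ≡ 5 − 3 = 2 (mod 7).
    Reduce coefficients mod 7: 2·t ≡ 2 (mod 7).
    The inverse of 2 mod 7 is 4 (since 2·4 = 8 = 1·7 + 1), so t ≡ 4·2 = 8 ≡ 1 (mod 7).
    Then x = 3 + 9·1 = 12, valid modulo lcm(9, 7) = 63: x ≡ 12 (mod 63).
  Combine with x ≡ 5 (mod 13): since gcd(63, 13) = 1, we get a unique residue mod 819.
    Write x = 12 + 63·t and substitute into x ≡ 5 (mod 13): 63·t ≡ 5 − 12 = -7 (mod 13).
    Reduce coefficients mod 13: 11·t ≡ 6 (mod 13).
    The inverse of 11 mod 13 is 6 (since 11·6 = 66 = 5·13 + 1), so t ≡ 6·6 = 36 ≡ 10 (mod 13).
    Then x = 12 + 63·10 = 642, valid modulo lcm(63, 13) = 819: x ≡ 642 (mod 819).
Verify: 642 mod 9 = 3 ✓, 642 mod 7 = 5 ✓, 642 mod 13 = 5 ✓.

x ≡ 642 (mod 819).


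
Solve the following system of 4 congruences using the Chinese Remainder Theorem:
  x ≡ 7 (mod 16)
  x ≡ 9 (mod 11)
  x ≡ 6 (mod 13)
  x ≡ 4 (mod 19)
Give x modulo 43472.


Product of moduli M = 16 · 11 · 13 · 19 = 43472.
Merge one congruence at a time:
  Start: x ≡ 7 (mod 16).
  Combine with x ≡ 9 (mod 11); new modulus lcm = 176.
    Write x = 7 + 16·t and substitute into x ≡ 9 (mod 11): 16·t ≡ 9 − 7 = 2 (mod 11).
    Reduce coefficients mod 11: 5·t ≡ 2 (mod 11).
    The inverse of 5 mod 11 is 9 (since 5·9 = 45 = 4·11 + 1), so t ≡ 9·2 = 18 ≡ 7 (mod 11).
    Then x = 7 + 16·7 = 119, valid modulo lcm(16, 11) = 176: x ≡ 119 (mod 176).
  Combine with x ≡ 6 (mod 13); new modulus lcm = 2288.
    Write x = 119 + 176·t and substitute into x ≡ 6 (mod 13): 176·t ≡ 6 − 119 = -113 (mod 13).
    Reduce coefficients mod 13: 7·t ≡ 4 (mod 13).
    The inverse of 7 mod 13 is 2 (since 7·2 = 14 = 1·13 + 1), so t ≡ 2·4 = 8 ≡ 8 (mod 13).
    Then x = 119 + 176·8 = 1527, valid modulo lcm(176, 13) = 2288: x ≡ 1527 (mod 2288).
  Combine with x ≡ 4 (mod 19); new modulus lcm = 43472.
    Write x = 1527 + 2288·t and substitute into x ≡ 4 (mod 19): 2288·t ≡ 4 − 1527 = -1523 (mod 19).
    Reduce coefficients mod 19: 8·t ≡ 16 (mod 19).
    The inverse of 8 mod 19 is 12 (since 8·12 = 96 = 5·19 + 1), so t ≡ 12·16 = 192 ≡ 2 (mod 19).
    Then x = 1527 + 2288·2 = 6103, valid modulo lcm(2288, 19) = 43472: x ≡ 6103 (mod 43472).
Verify against each original: 6103 mod 16 = 7, 6103 mod 11 = 9, 6103 mod 13 = 6, 6103 mod 19 = 4.

x ≡ 6103 (mod 43472).


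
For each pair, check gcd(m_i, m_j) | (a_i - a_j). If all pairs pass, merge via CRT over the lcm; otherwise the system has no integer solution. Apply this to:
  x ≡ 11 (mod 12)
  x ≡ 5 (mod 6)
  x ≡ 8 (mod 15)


Moduli 12, 6, 15 are not pairwise coprime, so CRT works modulo lcm(m_i) when all pairwise compatibility conditions hold.
Pairwise compatibility: gcd(m_i, m_j) must divide a_i - a_j for every pair.
Merge one congruence at a time:
  Start: x ≡ 11 (mod 12).
  Combine with x ≡ 5 (mod 6): gcd(12, 6) = 6; 5 - 11 = -6, which IS divisible by 6, so compatible.
    Write x = 11 + 12·t and substitute into x ≡ 5 (mod 6): 12·t ≡ 5 − 11 = -6 (mod 6).
    Divide the congruence (and modulus) by g = 6: 2·t ≡ -1 (mod 1).
    Modulo 1 every t works; take t = 0.
    Then x = 11 + 12·0 = 11, valid modulo lcm(12, 6) = 12: x ≡ 11 (mod 12).
  Combine with x ≡ 8 (mod 15): gcd(12, 15) = 3; 8 - 11 = -3, which IS divisible by 3, so compatible.
    Write x = 11 + 12·t and substitute into x ≡ 8 (mod 15): 12·t ≡ 8 − 11 = -3 (mod 15).
    Divide the congruence (and modulus) by g = 3: 4·t ≡ -1 (mod 5).
    Reduce coefficients mod 5: 4·t ≡ 4 (mod 5).
    The inverse of 4 mod 5 is 4 (since 4·4 = 16 = 3·5 + 1), so t ≡ 4·4 = 16 ≡ 1 (mod 5).
    Then x = 11 + 12·1 = 23, valid modulo lcm(12, 15) = 60: x ≡ 23 (mod 60).
Verify: 23 mod 12 = 11, 23 mod 6 = 5, 23 mod 15 = 8.

x ≡ 23 (mod 60).


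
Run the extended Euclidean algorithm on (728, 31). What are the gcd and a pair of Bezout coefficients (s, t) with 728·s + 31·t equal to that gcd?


Euclidean algorithm on (728, 31) — divide until remainder is 0:
  728 = 23 · 31 + 15
  31 = 2 · 15 + 1
  15 = 15 · 1 + 0
gcd(728, 31) = 1.
Track Bezout coefficients alongside the remainders: start with r₀ = 728 = a·1 + b·0 (s = 1, t = 0) and r₁ = 31 = a·0 + b·1 (s = 0, t = 1); each new remainder r_{k+1} = r_{k-1} − q_k·r_k inherits s_{k+1} = s_{k-1} − q_k·s_k, t_{k+1} = t_{k-1} − q_k·t_k, so r_k = a·s_k + b·t_k at every step:
  q = 23: r = 15, s = 1 − 23·0 = 1, t = 0 − 23·1 = -23  (check: 728·1 + 31·(-23) = 15)
  q = 2: r = 1, s = 0 − 2·1 = -2, t = 1 − 2·(-23) = 47  (check: 728·(-2) + 31·47 = 1)
The row with r = 1 (the gcd) gives the Bezout coefficients s = -2, t = 47.
Result: 728 · (-2) + 31 · (47) = 1.

gcd(728, 31) = 1; s = -2, t = 47 (check: 728·(-2) + 31·47 = 1).


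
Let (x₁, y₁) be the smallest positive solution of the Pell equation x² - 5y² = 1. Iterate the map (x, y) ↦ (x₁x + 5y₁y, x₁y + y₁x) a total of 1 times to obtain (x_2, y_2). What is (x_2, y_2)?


Step 1: Find the fundamental solution (x₁, y₁) of x² - 5y² = 1.
  Expand √5 as a continued fraction. a₀ = ⌊√5⌋ = 2; iterate m_{k+1} = d_k·a_k − m_k, d_{k+1} = (5 − m_{k+1}²)/d_k, a_{k+1} = ⌊(a₀ + m_{k+1})/d_{k+1}⌋ (starting m₀ = 0, d₀ = 1), with convergents p_k = a_k·p_{k-1} + p_{k-2}, q_k = a_k·q_{k-1} + q_{k-2} (p₋₁ = 1, q₋₁ = 0):
  k = 0: a₀ = 2; p₀/q₀ = 2/1; p₀² − 5·q₀² = 4 − 5 = -1.
  k = 1: m = 2, d = 1, a = ⌊(2 + 2)/1⌋ = 4; p/q = (4·2 + 1)/(4·1 + 0) = 9/4; p² − 5·q² = 81 − 80 = 1.
  The first convergent with p² − 5·q² = 1 gives the fundamental solution (x₁, y₁) = (9, 4).
Step 2: Apply the recurrence (x_{n+1}, y_{n+1}) = (x₁x_n + 5y₁y_n, x₁y_n + y₁x_n) repeatedly.
  From (x_1, y_1) = (9, 4): x_2 = 9·9 + 5·4·4 = 161; y_2 = 9·4 + 4·9 = 72.
Step 3: Verify x_2² - 5·y_2² = 25921 - 25920 = 1 (should be 1). ✓

(x_1, y_1) = (9, 4); (x_2, y_2) = (161, 72).


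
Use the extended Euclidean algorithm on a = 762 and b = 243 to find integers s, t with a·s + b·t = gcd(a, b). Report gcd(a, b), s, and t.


Euclidean algorithm on (762, 243) — divide until remainder is 0:
  762 = 3 · 243 + 33
  243 = 7 · 33 + 12
  33 = 2 · 12 + 9
  12 = 1 · 9 + 3
  9 = 3 · 3 + 0
gcd(762, 243) = 3.
Track Bezout coefficients alongside the remainders: start with r₀ = 762 = a·1 + b·0 (s = 1, t = 0) and r₁ = 243 = a·0 + b·1 (s = 0, t = 1); each new remainder r_{k+1} = r_{k-1} − q_k·r_k inherits s_{k+1} = s_{k-1} − q_k·s_k, t_{k+1} = t_{k-1} − q_k·t_k, so r_k = a·s_k + b·t_k at every step:
  q = 3: r = 33, s = 1 − 3·0 = 1, t = 0 − 3·1 = -3  (check: 762·1 + 243·(-3) = 33)
  q = 7: r = 12, s = 0 − 7·1 = -7, t = 1 − 7·(-3) = 22  (check: 762·(-7) + 243·22 = 12)
  q = 2: r = 9, s = 1 − 2·(-7) = 15, t = -3 − 2·22 = -47  (check: 762·15 + 243·(-47) = 9)
  q = 1: r = 3, s = -7 − 1·15 = -22, t = 22 − 1·(-47) = 69  (check: 762·(-22) + 243·69 = 3)
The row with r = 3 (the gcd) gives the Bezout coefficients s = -22, t = 69.
Result: 762 · (-22) + 243 · (69) = 3.

gcd(762, 243) = 3; s = -22, t = 69 (check: 762·(-22) + 243·69 = 3).


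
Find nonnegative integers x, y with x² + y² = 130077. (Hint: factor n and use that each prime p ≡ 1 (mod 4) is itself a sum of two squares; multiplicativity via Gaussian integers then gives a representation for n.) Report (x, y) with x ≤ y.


Step 1: Factor n = 130077 = 3^2 · 97 · 149.
Step 2: Check the mod-4 condition on each prime factor: 3 ≡ 3 (mod 4), exponent 2 (must be even); 97 ≡ 1 (mod 4), exponent 1; 149 ≡ 1 (mod 4), exponent 1.
All primes ≡ 3 (mod 4) appear to even exponent (or don't appear), so by the two-squares theorem n IS expressible as a sum of two squares.
Step 3: Build a representation. Group n = k² · m with k = 3 and m = 97 · 149 = 14453 (a product of primes ≡ 1 (mod 4)); a representation of m scales to one of n via (k·x)² + (k·y)² = k²(x² + y²). Each prime p ≡ 1 (mod 4) is itself a sum of two squares; find a² by testing p − a² for a perfect square:
  97: 97 − 1² = 96, 97 − 2² = 93, 97 − 3² = 88, 97 − 4² = 81 = 9² ⇒ 97 = 4² + 9².
  149: 149 − 1² = 148, 149 − 2² = 145, 149 − 3² = 140, 149 − 4² = 133, 149 − 5² = 124, 149 − 6² = 113, 149 − 7² = 100 = 10² ⇒ 149 = 7² + 10².
  Combine using the Brahmagupta–Fibonacci identity (a² + b²)(c² + d²) = (ac − bd)² + (ad + bc)² = (ac + bd)² + (ad − bc)²:
  97 · 149 = 14453: from (4² + 9²)(7² + 10²), take (4·7 − 9·10, 4·10 + 9·7) = (28 − 90, 40 + 63) = (-62, 103); dropping signs (only squares matter) gives (62, 103); check 62² + 103² = 3844 + 10609 = 14453 ✓.
  Scale by k = 3: (3·62, 3·103) = (186, 309).
Step 4: Order so x ≤ y and verify: 186² + 309² = 34596 + 95481 = 130077 = n. ✓

n = 130077 = 186² + 309² (one valid representation with x ≤ y).


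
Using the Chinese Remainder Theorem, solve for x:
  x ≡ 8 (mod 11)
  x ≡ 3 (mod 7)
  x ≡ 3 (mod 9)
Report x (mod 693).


Moduli 11, 7, 9 are pairwise coprime; by CRT there is a unique solution modulo M = 11 · 7 · 9 = 693.
Solve pairwise, accumulating the modulus:
  Start with x ≡ 8 (mod 11).
  Combine with x ≡ 3 (mod 7): since gcd(11, 7) = 1, we get a unique residue mod 77.
    Write x = 8 + 11·t and substitute into x ≡ 3 (mod 7): 11·t ≡ 3 − 8 = -5 (mod 7).
    Reduce coefficients mod 7: 4·t ≡ 2 (mod 7).
    The inverse of 4 mod 7 is 2 (since 4·2 = 8 = 1·7 + 1), so t ≡ 2·2 = 4 ≡ 4 (mod 7).
    Then x = 8 + 11·4 = 52, valid modulo lcm(11, 7) = 77: x ≡ 52 (mod 77).
  Combine with x ≡ 3 (mod 9): since gcd(77, 9) = 1, we get a unique residue mod 693.
    Write x = 52 + 77·t and substitute into x ≡ 3 (mod 9): 77·t ≡ 3 − 52 = -49 (mod 9).
    Reduce coefficients mod 9: 5·t ≡ 5 (mod 9).
    The inverse of 5 mod 9 is 2 (since 5·2 = 10 = 1·9 + 1), so t ≡ 2·5 = 10 ≡ 1 (mod 9).
    Then x = 52 + 77·1 = 129, valid modulo lcm(77, 9) = 693: x ≡ 129 (mod 693).
Verify: 129 mod 11 = 8 ✓, 129 mod 7 = 3 ✓, 129 mod 9 = 3 ✓.

x ≡ 129 (mod 693).


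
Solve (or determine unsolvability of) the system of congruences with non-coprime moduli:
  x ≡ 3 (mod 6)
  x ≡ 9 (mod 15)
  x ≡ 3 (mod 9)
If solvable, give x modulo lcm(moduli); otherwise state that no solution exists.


Moduli 6, 15, 9 are not pairwise coprime, so CRT works modulo lcm(m_i) when all pairwise compatibility conditions hold.
Pairwise compatibility: gcd(m_i, m_j) must divide a_i - a_j for every pair.
Merge one congruence at a time:
  Start: x ≡ 3 (mod 6).
  Combine with x ≡ 9 (mod 15): gcd(6, 15) = 3; 9 - 3 = 6, which IS divisible by 3, so compatible.
    Write x = 3 + 6·t and substitute into x ≡ 9 (mod 15): 6·t ≡ 9 − 3 = 6 (mod 15).
    Divide the congruence (and modulus) by g = 3: 2·t ≡ 2 (mod 5).
    The inverse of 2 mod 5 is 3 (since 2·3 = 6 = 1·5 + 1), so t ≡ 3·2 = 6 ≡ 1 (mod 5).
    Then x = 3 + 6·1 = 9, valid modulo lcm(6, 15) = 30: x ≡ 9 (mod 30).
  Combine with x ≡ 3 (mod 9): gcd(30, 9) = 3; 3 - 9 = -6, which IS divisible by 3, so compatible.
    Write x = 9 + 30·t and substitute into x ≡ 3 (mod 9): 30·t ≡ 3 − 9 = -6 (mod 9).
    Divide the congruence (and modulus) by g = 3: 10·t ≡ -2 (mod 3).
    Reduce coefficients mod 3: 1·t ≡ 1 (mod 3).
    So t ≡ 1 (mod 3).
    Then x = 9 + 30·1 = 39, valid modulo lcm(30, 9) = 90: x ≡ 39 (mod 90).
Verify: 39 mod 6 = 3, 39 mod 15 = 9, 39 mod 9 = 3.

x ≡ 39 (mod 90).


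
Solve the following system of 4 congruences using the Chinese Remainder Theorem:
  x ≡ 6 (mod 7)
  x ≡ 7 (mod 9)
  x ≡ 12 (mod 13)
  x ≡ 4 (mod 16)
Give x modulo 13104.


Product of moduli M = 7 · 9 · 13 · 16 = 13104.
Merge one congruence at a time:
  Start: x ≡ 6 (mod 7).
  Combine with x ≡ 7 (mod 9); new modulus lcm = 63.
    Write x = 6 + 7·t and substitute into x ≡ 7 (mod 9): 7·t ≡ 7 − 6 = 1 (mod 9).
    The inverse of 7 mod 9 is 4 (since 7·4 = 28 = 3·9 + 1), so t ≡ 4·1 = 4 ≡ 4 (mod 9).
    Then x = 6 + 7·4 = 34, valid modulo lcm(7, 9) = 63: x ≡ 34 (mod 63).
  Combine with x ≡ 12 (mod 13); new modulus lcm = 819.
    Write x = 34 + 63·t and substitute into x ≡ 12 (mod 13): 63·t ≡ 12 − 34 = -22 (mod 13).
    Reduce coefficients mod 13: 11·t ≡ 4 (mod 13).
    The inverse of 11 mod 13 is 6 (since 11·6 = 66 = 5·13 + 1), so t ≡ 6·4 = 24 ≡ 11 (mod 13).
    Then x = 34 + 63·11 = 727, valid modulo lcm(63, 13) = 819: x ≡ 727 (mod 819).
  Combine with x ≡ 4 (mod 16); new modulus lcm = 13104.
    Write x = 727 + 819·t and substitute into x ≡ 4 (mod 16): 819·t ≡ 4 − 727 = -723 (mod 16).
    Reduce coefficients mod 16: 3·t ≡ 13 (mod 16).
    The inverse of 3 mod 16 is 11 (since 3·11 = 33 = 2·16 + 1), so t ≡ 11·13 = 143 ≡ 15 (mod 16).
    Then x = 727 + 819·15 = 13012, valid modulo lcm(819, 16) = 13104: x ≡ 13012 (mod 13104).
Verify against each original: 13012 mod 7 = 6, 13012 mod 9 = 7, 13012 mod 13 = 12, 13012 mod 16 = 4.

x ≡ 13012 (mod 13104).


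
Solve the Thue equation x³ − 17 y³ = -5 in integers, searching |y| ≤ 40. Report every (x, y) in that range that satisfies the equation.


The equation is x³ - 17y³ = -5. For fixed y, x³ = 17·y³ − 5, so a solution requires the RHS to be a perfect cube.
Strategy: iterate y from -40 to 40, compute RHS = 17·y³ − 5, and check whether it is a (positive or negative) perfect cube.
Check small values of y:
  y = 0: RHS = -5 is not a perfect cube.
  y = 1: RHS = 12 is not a perfect cube.
  y = -1: RHS = -22 is not a perfect cube.
  y = 2: RHS = 131 is not a perfect cube.
  y = -2: RHS = -141 is not a perfect cube.
  y = 3: RHS = 454 is not a perfect cube.
  y = -3: RHS = -464 is not a perfect cube.
Continuing the search up to |y| = 40 finds no solutions either.
No (x, y) in the scanned range satisfies the equation.

No integer solutions with |y| ≤ 40.


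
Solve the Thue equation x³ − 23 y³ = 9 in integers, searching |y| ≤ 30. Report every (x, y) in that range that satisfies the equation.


The equation is x³ - 23y³ = 9. For fixed y, x³ = 23·y³ + 9, so a solution requires the RHS to be a perfect cube.
Strategy: iterate y from -30 to 30, compute RHS = 23·y³ + 9, and check whether it is a (positive or negative) perfect cube.
Check small values of y:
  y = 0: RHS = 9 is not a perfect cube.
  y = 1: RHS = 32 is not a perfect cube.
  y = -1: RHS = -14 is not a perfect cube.
  y = 2: RHS = 193 is not a perfect cube.
  y = -2: RHS = -175 is not a perfect cube.
  y = 3: RHS = 630 is not a perfect cube.
  y = -3: RHS = -612 is not a perfect cube.
Continuing the search up to |y| = 30 finds no solutions either.
No (x, y) in the scanned range satisfies the equation.

No integer solutions with |y| ≤ 30.


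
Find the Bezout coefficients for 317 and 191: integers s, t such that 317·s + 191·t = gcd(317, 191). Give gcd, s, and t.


Euclidean algorithm on (317, 191) — divide until remainder is 0:
  317 = 1 · 191 + 126
  191 = 1 · 126 + 65
  126 = 1 · 65 + 61
  65 = 1 · 61 + 4
  61 = 15 · 4 + 1
  4 = 4 · 1 + 0
gcd(317, 191) = 1.
Track Bezout coefficients alongside the remainders: start with r₀ = 317 = a·1 + b·0 (s = 1, t = 0) and r₁ = 191 = a·0 + b·1 (s = 0, t = 1); each new remainder r_{k+1} = r_{k-1} − q_k·r_k inherits s_{k+1} = s_{k-1} − q_k·s_k, t_{k+1} = t_{k-1} − q_k·t_k, so r_k = a·s_k + b·t_k at every step:
  q = 1: r = 126, s = 1 − 1·0 = 1, t = 0 − 1·1 = -1  (check: 317·1 + 191·(-1) = 126)
  q = 1: r = 65, s = 0 − 1·1 = -1, t = 1 − 1·(-1) = 2  (check: 317·(-1) + 191·2 = 65)
  q = 1: r = 61, s = 1 − 1·(-1) = 2, t = -1 − 1·2 = -3  (check: 317·2 + 191·(-3) = 61)
  q = 1: r = 4, s = -1 − 1·2 = -3, t = 2 − 1·(-3) = 5  (check: 317·(-3) + 191·5 = 4)
  q = 15: r = 1, s = 2 − 15·(-3) = 47, t = -3 − 15·5 = -78  (check: 317·47 + 191·(-78) = 1)
The row with r = 1 (the gcd) gives the Bezout coefficients s = 47, t = -78.
Result: 317 · (47) + 191 · (-78) = 1.

gcd(317, 191) = 1; s = 47, t = -78 (check: 317·47 + 191·(-78) = 1).


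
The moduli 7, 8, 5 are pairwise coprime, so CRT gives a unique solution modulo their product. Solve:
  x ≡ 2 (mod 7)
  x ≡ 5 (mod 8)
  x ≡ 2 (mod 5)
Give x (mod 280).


Moduli 7, 8, 5 are pairwise coprime; by CRT there is a unique solution modulo M = 7 · 8 · 5 = 280.
Solve pairwise, accumulating the modulus:
  Start with x ≡ 2 (mod 7).
  Combine with x ≡ 5 (mod 8): since gcd(7, 8) = 1, we get a unique residue mod 56.
    Write x = 2 + 7·t and substitute into x ≡ 5 (mod 8): 7·t ≡ 5 − 2 = 3 (mod 8).
    The inverse of 7 mod 8 is 7 (since 7·7 = 49 = 6·8 + 1), so t ≡ 7·3 = 21 ≡ 5 (mod 8).
    Then x = 2 + 7·5 = 37, valid modulo lcm(7, 8) = 56: x ≡ 37 (mod 56).
  Combine with x ≡ 2 (mod 5): since gcd(56, 5) = 1, we get a unique residue mod 280.
    Write x = 37 + 56·t and substitute into x ≡ 2 (mod 5): 56·t ≡ 2 − 37 = -35 (mod 5).
    Reduce coefficients mod 5: 1·t ≡ 0 (mod 5).
    So t ≡ 0 (mod 5).
    Then x = 37 + 56·0 = 37, valid modulo lcm(56, 5) = 280: x ≡ 37 (mod 280).
Verify: 37 mod 7 = 2 ✓, 37 mod 8 = 5 ✓, 37 mod 5 = 2 ✓.

x ≡ 37 (mod 280).


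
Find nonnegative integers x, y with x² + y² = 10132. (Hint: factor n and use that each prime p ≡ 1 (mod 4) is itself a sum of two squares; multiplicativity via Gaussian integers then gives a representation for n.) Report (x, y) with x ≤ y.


Step 1: Factor n = 10132 = 2^2 · 17 · 149.
Step 2: Check the mod-4 condition on each prime factor: 2 = 2 (special); 17 ≡ 1 (mod 4), exponent 1; 149 ≡ 1 (mod 4), exponent 1.
All primes ≡ 3 (mod 4) appear to even exponent (or don't appear), so by the two-squares theorem n IS expressible as a sum of two squares.
Step 3: Build a representation. Group n = k² · m with k = 2 and m = 17 · 149 = 2533 (a product of primes ≡ 1 (mod 4)); a representation of m scales to one of n via (k·x)² + (k·y)² = k²(x² + y²). Each prime p ≡ 1 (mod 4) is itself a sum of two squares; find a² by testing p − a² for a perfect square:
  17: 17 − 1² = 16 = 4² ⇒ 17 = 1² + 4².
  149: 149 − 1² = 148, 149 − 2² = 145, 149 − 3² = 140, 149 − 4² = 133, 149 − 5² = 124, 149 − 6² = 113, 149 − 7² = 100 = 10² ⇒ 149 = 7² + 10².
  Combine using the Brahmagupta–Fibonacci identity (a² + b²)(c² + d²) = (ac − bd)² + (ad + bc)² = (ac + bd)² + (ad − bc)²:
  17 · 149 = 2533: from (1² + 4²)(7² + 10²), take (1·7 − 4·10, 1·10 + 4·7) = (7 − 40, 10 + 28) = (-33, 38); dropping signs (only squares matter) gives (33, 38); check 33² + 38² = 1089 + 1444 = 2533 ✓.
  Scale by k = 2: (2·33, 2·38) = (66, 76).
Step 4: Order so x ≤ y and verify: 66² + 76² = 4356 + 5776 = 10132 = n. ✓

n = 10132 = 66² + 76² (one valid representation with x ≤ y).


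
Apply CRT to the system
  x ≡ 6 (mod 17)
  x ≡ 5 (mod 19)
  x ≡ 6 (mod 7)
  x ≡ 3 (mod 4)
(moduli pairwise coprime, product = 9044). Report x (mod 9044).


Product of moduli M = 17 · 19 · 7 · 4 = 9044.
Merge one congruence at a time:
  Start: x ≡ 6 (mod 17).
  Combine with x ≡ 5 (mod 19); new modulus lcm = 323.
    Write x = 6 + 17·t and substitute into x ≡ 5 (mod 19): 17·t ≡ 5 − 6 = -1 (mod 19).
    Reduce coefficients mod 19: 17·t ≡ 18 (mod 19).
    The inverse of 17 mod 19 is 9 (since 17·9 = 153 = 8·19 + 1), so t ≡ 9·18 = 162 ≡ 10 (mod 19).
    Then x = 6 + 17·10 = 176, valid modulo lcm(17, 19) = 323: x ≡ 176 (mod 323).
  Combine with x ≡ 6 (mod 7); new modulus lcm = 2261.
    Write x = 176 + 323·t and substitute into x ≡ 6 (mod 7): 323·t ≡ 6 − 176 = -170 (mod 7).
    Reduce coefficients mod 7: 1·t ≡ 5 (mod 7).
    So t ≡ 5 (mod 7).
    Then x = 176 + 323·5 = 1791, valid modulo lcm(323, 7) = 2261: x ≡ 1791 (mod 2261).
  Combine with x ≡ 3 (mod 4); new modulus lcm = 9044.
    Write x = 1791 + 2261·t and substitute into x ≡ 3 (mod 4): 2261·t ≡ 3 − 1791 = -1788 (mod 4).
    Reduce coefficients mod 4: 1·t ≡ 0 (mod 4).
    So t ≡ 0 (mod 4).
    Then x = 1791 + 2261·0 = 1791, valid modulo lcm(2261, 4) = 9044: x ≡ 1791 (mod 9044).
Verify against each original: 1791 mod 17 = 6, 1791 mod 19 = 5, 1791 mod 7 = 6, 1791 mod 4 = 3.

x ≡ 1791 (mod 9044).


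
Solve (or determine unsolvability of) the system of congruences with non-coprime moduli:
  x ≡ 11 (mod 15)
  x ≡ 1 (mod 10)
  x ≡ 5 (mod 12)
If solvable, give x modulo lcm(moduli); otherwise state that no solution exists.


Moduli 15, 10, 12 are not pairwise coprime, so CRT works modulo lcm(m_i) when all pairwise compatibility conditions hold.
Pairwise compatibility: gcd(m_i, m_j) must divide a_i - a_j for every pair.
Merge one congruence at a time:
  Start: x ≡ 11 (mod 15).
  Combine with x ≡ 1 (mod 10): gcd(15, 10) = 5; 1 - 11 = -10, which IS divisible by 5, so compatible.
    Write x = 11 + 15·t and substitute into x ≡ 1 (mod 10): 15·t ≡ 1 − 11 = -10 (mod 10).
    Divide the congruence (and modulus) by g = 5: 3·t ≡ -2 (mod 2).
    Reduce coefficients mod 2: 1·t ≡ 0 (mod 2).
    So t ≡ 0 (mod 2).
    Then x = 11 + 15·0 = 11, valid modulo lcm(15, 10) = 30: x ≡ 11 (mod 30).
  Combine with x ≡ 5 (mod 12): gcd(30, 12) = 6; 5 - 11 = -6, which IS divisible by 6, so compatible.
    Write x = 11 + 30·t and substitute into x ≡ 5 (mod 12): 30·t ≡ 5 − 11 = -6 (mod 12).
    Divide the congruence (and modulus) by g = 6: 5·t ≡ -1 (mod 2).
    Reduce coefficients mod 2: 1·t ≡ 1 (mod 2).
    So t ≡ 1 (mod 2).
    Then x = 11 + 30·1 = 41, valid modulo lcm(30, 12) = 60: x ≡ 41 (mod 60).
Verify: 41 mod 15 = 11, 41 mod 10 = 1, 41 mod 12 = 5.

x ≡ 41 (mod 60).


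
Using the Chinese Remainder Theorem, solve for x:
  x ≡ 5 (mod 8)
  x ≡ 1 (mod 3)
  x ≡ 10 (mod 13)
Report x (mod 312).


Moduli 8, 3, 13 are pairwise coprime; by CRT there is a unique solution modulo M = 8 · 3 · 13 = 312.
Solve pairwise, accumulating the modulus:
  Start with x ≡ 5 (mod 8).
  Combine with x ≡ 1 (mod 3): since gcd(8, 3) = 1, we get a unique residue mod 24.
    Write x = 5 + 8·t and substitute into x ≡ 1 (mod 3): 8·t ≡ 1 − 5 = -4 (mod 3).
    Reduce coefficients mod 3: 2·t ≡ 2 (mod 3).
    The inverse of 2 mod 3 is 2 (since 2·2 = 4 = 1·3 + 1), so t ≡ 2·2 = 4 ≡ 1 (mod 3).
    Then x = 5 + 8·1 = 13, valid modulo lcm(8, 3) = 24: x ≡ 13 (mod 24).
  Combine with x ≡ 10 (mod 13): since gcd(24, 13) = 1, we get a unique residue mod 312.
    Write x = 13 + 24·t and substitute into x ≡ 10 (mod 13): 24·t ≡ 10 − 13 = -3 (mod 13).
    Reduce coefficients mod 13: 11·t ≡ 10 (mod 13).
    The inverse of 11 mod 13 is 6 (since 11·6 = 66 = 5·13 + 1), so t ≡ 6·10 = 60 ≡ 8 (mod 13).
    Then x = 13 + 24·8 = 205, valid modulo lcm(24, 13) = 312: x ≡ 205 (mod 312).
Verify: 205 mod 8 = 5 ✓, 205 mod 3 = 1 ✓, 205 mod 13 = 10 ✓.

x ≡ 205 (mod 312).


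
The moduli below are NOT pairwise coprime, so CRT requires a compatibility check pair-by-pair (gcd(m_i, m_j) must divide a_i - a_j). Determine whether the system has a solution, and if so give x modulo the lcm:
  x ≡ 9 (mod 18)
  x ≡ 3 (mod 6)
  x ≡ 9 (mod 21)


Moduli 18, 6, 21 are not pairwise coprime, so CRT works modulo lcm(m_i) when all pairwise compatibility conditions hold.
Pairwise compatibility: gcd(m_i, m_j) must divide a_i - a_j for every pair.
Merge one congruence at a time:
  Start: x ≡ 9 (mod 18).
  Combine with x ≡ 3 (mod 6): gcd(18, 6) = 6; 3 - 9 = -6, which IS divisible by 6, so compatible.
    Write x = 9 + 18·t and substitute into x ≡ 3 (mod 6): 18·t ≡ 3 − 9 = -6 (mod 6).
    Divide the congruence (and modulus) by g = 6: 3·t ≡ -1 (mod 1).
    Modulo 1 every t works; take t = 0.
    Then x = 9 + 18·0 = 9, valid modulo lcm(18, 6) = 18: x ≡ 9 (mod 18).
  Combine with x ≡ 9 (mod 21): gcd(18, 21) = 3; 9 - 9 = 0, which IS divisible by 3, so compatible.
    Write x = 9 + 18·t and substitute into x ≡ 9 (mod 21): 18·t ≡ 9 − 9 = 0 (mod 21).
    Divide the congruence (and modulus) by g = 3: 6·t ≡ 0 (mod 7).
    The inverse of 6 mod 7 is 6 (since 6·6 = 36 = 5·7 + 1), so t ≡ 6·0 = 0 ≡ 0 (mod 7).
    Then x = 9 + 18·0 = 9, valid modulo lcm(18, 21) = 126: x ≡ 9 (mod 126).
Verify: 9 mod 18 = 9, 9 mod 6 = 3, 9 mod 21 = 9.

x ≡ 9 (mod 126).


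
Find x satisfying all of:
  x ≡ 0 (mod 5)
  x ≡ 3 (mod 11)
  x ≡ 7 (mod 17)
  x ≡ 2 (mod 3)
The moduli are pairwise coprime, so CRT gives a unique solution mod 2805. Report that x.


Product of moduli M = 5 · 11 · 17 · 3 = 2805.
Merge one congruence at a time:
  Start: x ≡ 0 (mod 5).
  Combine with x ≡ 3 (mod 11); new modulus lcm = 55.
    Write x = 0 + 5·t and substitute into x ≡ 3 (mod 11): 5·t ≡ 3 − 0 = 3 (mod 11).
    The inverse of 5 mod 11 is 9 (since 5·9 = 45 = 4·11 + 1), so t ≡ 9·3 = 27 ≡ 5 (mod 11).
    Then x = 0 + 5·5 = 25, valid modulo lcm(5, 11) = 55: x ≡ 25 (mod 55).
  Combine with x ≡ 7 (mod 17); new modulus lcm = 935.
    Write x = 25 + 55·t and substitute into x ≡ 7 (mod 17): 55·t ≡ 7 − 25 = -18 (mod 17).
    Reduce coefficients mod 17: 4·t ≡ 16 (mod 17).
    The inverse of 4 mod 17 is 13 (since 4·13 = 52 = 3·17 + 1), so t ≡ 13·16 = 208 ≡ 4 (mod 17).
    Then x = 25 + 55·4 = 245, valid modulo lcm(55, 17) = 935: x ≡ 245 (mod 935).
  Combine with x ≡ 2 (mod 3); new modulus lcm = 2805.
    Write x = 245 + 935·t and substitute into x ≡ 2 (mod 3): 935·t ≡ 2 − 245 = -243 (mod 3).
    Reduce coefficients mod 3: 2·t ≡ 0 (mod 3).
    The inverse of 2 mod 3 is 2 (since 2·2 = 4 = 1·3 + 1), so t ≡ 2·0 = 0 ≡ 0 (mod 3).
    Then x = 245 + 935·0 = 245, valid modulo lcm(935, 3) = 2805: x ≡ 245 (mod 2805).
Verify against each original: 245 mod 5 = 0, 245 mod 11 = 3, 245 mod 17 = 7, 245 mod 3 = 2.

x ≡ 245 (mod 2805).


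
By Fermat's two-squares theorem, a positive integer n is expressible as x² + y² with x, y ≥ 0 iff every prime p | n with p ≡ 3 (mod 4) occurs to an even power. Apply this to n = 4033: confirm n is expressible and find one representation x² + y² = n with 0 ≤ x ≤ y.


Step 1: Factor n = 4033 = 37 · 109.
Step 2: Check the mod-4 condition on each prime factor: 37 ≡ 1 (mod 4), exponent 1; 109 ≡ 1 (mod 4), exponent 1.
All primes ≡ 3 (mod 4) appear to even exponent (or don't appear), so by the two-squares theorem n IS expressible as a sum of two squares.
Step 3: Build a representation. Here n = 37 · 109 is a product of primes ≡ 1 (mod 4). Each prime p ≡ 1 (mod 4) is itself a sum of two squares; find a² by testing p − a² for a perfect square:
  37: 37 − 1² = 36 = 6² ⇒ 37 = 1² + 6².
  109: 109 − 1² = 108, 109 − 2² = 105, 109 − 3² = 100 = 10² ⇒ 109 = 3² + 10².
  Combine using the Brahmagupta–Fibonacci identity (a² + b²)(c² + d²) = (ac − bd)² + (ad + bc)² = (ac + bd)² + (ad − bc)²:
  37 · 109 = 4033: from (1² + 6²)(3² + 10²), take (1·3 − 6·10, 1·10 + 6·3) = (3 − 60, 10 + 18) = (-57, 28); dropping signs (only squares matter) gives (57, 28); check 57² + 28² = 3249 + 784 = 4033 ✓.
Step 4: Order so x ≤ y and verify: 28² + 57² = 784 + 3249 = 4033 = n. ✓

n = 4033 = 28² + 57² (one valid representation with x ≤ y).


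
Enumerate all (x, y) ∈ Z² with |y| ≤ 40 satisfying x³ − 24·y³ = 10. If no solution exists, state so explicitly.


The equation is x³ - 24y³ = 10. For fixed y, x³ = 24·y³ + 10, so a solution requires the RHS to be a perfect cube.
Strategy: iterate y from -40 to 40, compute RHS = 24·y³ + 10, and check whether it is a (positive or negative) perfect cube.
Check small values of y:
  y = 0: RHS = 10 is not a perfect cube.
  y = 1: RHS = 34 is not a perfect cube.
  y = -1: RHS = -14 is not a perfect cube.
  y = 2: RHS = 202 is not a perfect cube.
  y = -2: RHS = -182 is not a perfect cube.
  y = 3: RHS = 658 is not a perfect cube.
  y = -3: RHS = -638 is not a perfect cube.
Continuing the search up to |y| = 40 finds no solutions either.
No (x, y) in the scanned range satisfies the equation.

No integer solutions with |y| ≤ 40.


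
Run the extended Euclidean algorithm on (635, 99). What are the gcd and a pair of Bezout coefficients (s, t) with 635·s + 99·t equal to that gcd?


Euclidean algorithm on (635, 99) — divide until remainder is 0:
  635 = 6 · 99 + 41
  99 = 2 · 41 + 17
  41 = 2 · 17 + 7
  17 = 2 · 7 + 3
  7 = 2 · 3 + 1
  3 = 3 · 1 + 0
gcd(635, 99) = 1.
Track Bezout coefficients alongside the remainders: start with r₀ = 635 = a·1 + b·0 (s = 1, t = 0) and r₁ = 99 = a·0 + b·1 (s = 0, t = 1); each new remainder r_{k+1} = r_{k-1} − q_k·r_k inherits s_{k+1} = s_{k-1} − q_k·s_k, t_{k+1} = t_{k-1} − q_k·t_k, so r_k = a·s_k + b·t_k at every step:
  q = 6: r = 41, s = 1 − 6·0 = 1, t = 0 − 6·1 = -6  (check: 635·1 + 99·(-6) = 41)
  q = 2: r = 17, s = 0 − 2·1 = -2, t = 1 − 2·(-6) = 13  (check: 635·(-2) + 99·13 = 17)
  q = 2: r = 7, s = 1 − 2·(-2) = 5, t = -6 − 2·13 = -32  (check: 635·5 + 99·(-32) = 7)
  q = 2: r = 3, s = -2 − 2·5 = -12, t = 13 − 2·(-32) = 77  (check: 635·(-12) + 99·77 = 3)
  q = 2: r = 1, s = 5 − 2·(-12) = 29, t = -32 − 2·77 = -186  (check: 635·29 + 99·(-186) = 1)
The row with r = 1 (the gcd) gives the Bezout coefficients s = 29, t = -186.
Result: 635 · (29) + 99 · (-186) = 1.

gcd(635, 99) = 1; s = 29, t = -186 (check: 635·29 + 99·(-186) = 1).
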